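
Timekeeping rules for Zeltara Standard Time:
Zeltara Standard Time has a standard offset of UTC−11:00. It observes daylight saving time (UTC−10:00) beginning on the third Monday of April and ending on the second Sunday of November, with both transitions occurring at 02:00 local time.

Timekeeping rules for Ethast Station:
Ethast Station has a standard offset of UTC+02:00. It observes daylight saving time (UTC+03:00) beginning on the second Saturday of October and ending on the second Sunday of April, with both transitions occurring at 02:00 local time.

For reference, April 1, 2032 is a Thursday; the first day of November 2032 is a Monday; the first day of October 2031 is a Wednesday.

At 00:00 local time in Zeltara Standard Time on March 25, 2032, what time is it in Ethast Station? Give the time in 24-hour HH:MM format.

1 April 2032 is a Thursday, so the first Monday is April 5 and the third is April 19.
1 November 2032 is a Monday, so the first Sunday is November 7 and the second is November 14.
March 25, 2032 is outside the daylight-saving period (19 April – 14 November), so Zeltara Standard Time is on standard time, UTC−11:00.
00:00 Zeltara Standard Time + 11h = 11:00 UTC.
1 October 2031 is a Wednesday, so the first Saturday is October 4 and the second is October 11.
1 April 2032 is a Thursday, so the first Sunday is April 4 and the second is April 11.
At the standard offset (UTC+02:00), 11:00 UTC + 2h = 13:00 Ethast Station standard time.
Daylight saving runs 11 October 2031 – 11 April 2032; the standard-time date in Ethast Station, March 25, 2032, is inside that window, so Ethast Station is at UTC+03:00.
11:00 UTC + 3h = 14:00 Ethast Station.

14:00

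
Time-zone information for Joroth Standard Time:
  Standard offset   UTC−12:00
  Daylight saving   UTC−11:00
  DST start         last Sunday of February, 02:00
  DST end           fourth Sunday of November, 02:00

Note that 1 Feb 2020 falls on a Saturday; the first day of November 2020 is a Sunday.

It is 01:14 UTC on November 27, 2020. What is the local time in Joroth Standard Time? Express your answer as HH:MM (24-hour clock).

13:14

1 February 2020 is a Saturday, so Sundays fall on 2, 9, 16, 23; the last is February 23.
1 November 2020 is a Sunday, so the first Sunday is November 1 and the fourth is November 22.
At the standard offset (UTC−12:00), 01:14 UTC − 12h = 13:14 Joroth Standard Time standard time (rolling into the previous day, 26 November 2020).
Daylight saving runs 23 February – 22 November; the standard-time date in Joroth Standard Time, November 26, 2020, is outside that window, so Joroth Standard Time is on standard time at UTC−12:00.
01:14 UTC − 12h = 13:14 local (rolling into the previous day, 26 November 2020).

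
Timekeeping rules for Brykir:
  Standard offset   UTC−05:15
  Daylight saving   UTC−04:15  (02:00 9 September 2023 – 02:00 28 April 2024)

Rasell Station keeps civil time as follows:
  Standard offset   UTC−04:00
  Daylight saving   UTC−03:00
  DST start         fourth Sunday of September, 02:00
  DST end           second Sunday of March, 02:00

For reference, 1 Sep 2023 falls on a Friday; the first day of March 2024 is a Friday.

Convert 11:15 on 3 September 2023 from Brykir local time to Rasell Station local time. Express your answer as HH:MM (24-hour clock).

12:30

3 September 2023 does not fall between 9 September 2023 and 28 April 2024, so daylight saving is not in effect and Brykir is at UTC−05:15.
11:15 Brykir + 5h15m = 16:30 UTC.
1 September 2023 is a Friday, so the first Sunday is September 3 and the fourth is September 24.
1 March 2024 is a Friday, so the first Sunday is March 3 and the second is March 10.
At the standard offset (UTC−04:00), 16:30 UTC − 4h = 12:30 Rasell Station standard time.
Daylight saving runs 24 September 2023 – 10 March 2024; the standard-time date in Rasell Station, 3 September 2023, is outside that window, so Rasell Station is on standard time at UTC−04:00.
16:30 UTC − 4h = 12:30 Rasell Station.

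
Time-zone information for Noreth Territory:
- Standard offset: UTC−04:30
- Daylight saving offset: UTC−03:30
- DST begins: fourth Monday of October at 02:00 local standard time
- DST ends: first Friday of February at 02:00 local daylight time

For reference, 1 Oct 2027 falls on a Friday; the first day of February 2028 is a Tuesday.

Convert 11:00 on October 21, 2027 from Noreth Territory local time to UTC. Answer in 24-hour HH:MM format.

15:30

1 October 2027 is a Friday, so the first Monday is October 4 and the fourth is October 25.
1 February 2028 is a Tuesday, so the first Friday is February 4.
October 21, 2027 is outside the daylight-saving period (25 October 2027 – 4 February 2028), so Noreth Territory is on standard time, UTC−04:30.
11:00 local + 4h30m = 15:30 UTC.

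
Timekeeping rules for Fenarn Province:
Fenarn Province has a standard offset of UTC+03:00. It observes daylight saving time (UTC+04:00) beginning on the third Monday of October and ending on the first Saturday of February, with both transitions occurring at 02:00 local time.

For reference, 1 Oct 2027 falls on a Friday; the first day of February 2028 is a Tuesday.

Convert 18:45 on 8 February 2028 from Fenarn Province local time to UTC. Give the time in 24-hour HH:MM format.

15:45

1 October 2027 is a Friday, so the first Monday is October 4 and the third is October 18.
1 February 2028 is a Tuesday, so the first Saturday is February 5.
8 February 2028 is outside the daylight-saving period (18 October 2027 – 5 February 2028), so Fenarn Province is on standard time, UTC+03:00.
18:45 local − 3h = 15:45 UTC.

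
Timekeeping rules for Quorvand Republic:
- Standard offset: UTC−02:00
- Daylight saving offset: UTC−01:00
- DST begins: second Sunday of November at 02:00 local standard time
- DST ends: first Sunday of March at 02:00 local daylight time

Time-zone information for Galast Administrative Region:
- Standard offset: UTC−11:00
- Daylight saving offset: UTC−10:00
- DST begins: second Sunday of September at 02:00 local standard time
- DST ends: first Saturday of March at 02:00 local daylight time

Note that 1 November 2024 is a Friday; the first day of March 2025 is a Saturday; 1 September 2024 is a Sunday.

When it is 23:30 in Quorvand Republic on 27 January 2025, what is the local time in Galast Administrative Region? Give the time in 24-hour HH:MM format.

1 November 2024 is a Friday, so the first Sunday is November 3 and the second is November 10.
1 March 2025 is a Saturday, so the first Sunday is March 2.
27 January 2025 falls between 10 November 2024 and 2 March 2025, so daylight saving is in effect and Quorvand Republic is at UTC−01:00.
23:30 Quorvand Republic + 1h = 00:30 UTC (rolling into the next day, 28 January 2025).
1 September 2024 is a Sunday, so the first Sunday is September 1 and the second is September 8.
1 March 2025 is a Saturday, so the first Saturday is March 1.
At the standard offset (UTC−11:00), 00:30 UTC − 11h = 13:30 Galast Administrative Region standard time (rolling into the previous day, 27 January 2025).
Daylight saving runs 8 September 2024 – 1 March 2025; the standard-time date in Galast Administrative Region, 27 January 2025, is inside that window, so Galast Administrative Region is at UTC−10:00.
00:30 UTC − 10h = 14:30 Galast Administrative Region (rolling into the previous day, 27 January 2025).

14:30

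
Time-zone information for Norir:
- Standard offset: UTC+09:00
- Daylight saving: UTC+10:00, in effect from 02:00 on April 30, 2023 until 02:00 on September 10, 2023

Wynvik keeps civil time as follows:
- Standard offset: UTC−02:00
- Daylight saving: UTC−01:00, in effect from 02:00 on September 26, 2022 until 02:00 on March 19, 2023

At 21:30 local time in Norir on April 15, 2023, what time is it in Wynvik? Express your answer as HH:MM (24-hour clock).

April 15, 2023 is outside the daylight-saving period (30 April – 10 September), so Norir is on standard time, UTC+09:00.
21:30 Norir − 9h = 12:30 UTC.
At the standard offset (UTC−02:00), 12:30 UTC − 2h = 10:30 Wynvik standard time.
The standard-time date in Wynvik, April 15, 2023, does not fall between 26 September 2022 and 19 March 2023, so daylight saving is not in effect and Wynvik is at UTC−02:00.
12:30 UTC − 2h = 10:30 Wynvik.

10:30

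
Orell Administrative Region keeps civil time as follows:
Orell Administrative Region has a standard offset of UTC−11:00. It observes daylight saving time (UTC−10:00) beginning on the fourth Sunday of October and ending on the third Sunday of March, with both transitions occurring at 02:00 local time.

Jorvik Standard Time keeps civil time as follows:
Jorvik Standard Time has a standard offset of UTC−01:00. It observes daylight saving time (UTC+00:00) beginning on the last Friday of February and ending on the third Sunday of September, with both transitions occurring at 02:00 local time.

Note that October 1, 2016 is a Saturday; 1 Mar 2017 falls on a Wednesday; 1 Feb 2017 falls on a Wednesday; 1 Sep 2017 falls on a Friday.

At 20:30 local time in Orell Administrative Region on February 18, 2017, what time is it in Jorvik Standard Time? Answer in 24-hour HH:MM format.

1 October 2016 is a Saturday, so the first Sunday is October 2 and the fourth is October 23.
1 March 2017 is a Wednesday, so the first Sunday is March 5 and the third is March 19.
Daylight saving runs 23 October 2016 – 19 March 2017; February 18, 2017 is inside that window, so Orell Administrative Region is at UTC−10:00.
20:30 Orell Administrative Region + 10h = 06:30 UTC (rolling into the next day, 19 February 2017).
1 February 2017 is a Wednesday, so Fridays fall on 3, 10, 17, 24; the last is February 24.
1 September 2017 is a Friday, so the first Sunday is September 3 and the third is September 17.
At the standard offset (UTC−01:00), 06:30 UTC − 1h = 05:30 Jorvik Standard Time standard time.
Daylight saving runs 24 February – 17 September; the standard-time date in Jorvik Standard Time, February 19, 2017, is outside that window, so Jorvik Standard Time is on standard time at UTC−01:00.
06:30 UTC − 1h = 05:30 Jorvik Standard Time.

05:30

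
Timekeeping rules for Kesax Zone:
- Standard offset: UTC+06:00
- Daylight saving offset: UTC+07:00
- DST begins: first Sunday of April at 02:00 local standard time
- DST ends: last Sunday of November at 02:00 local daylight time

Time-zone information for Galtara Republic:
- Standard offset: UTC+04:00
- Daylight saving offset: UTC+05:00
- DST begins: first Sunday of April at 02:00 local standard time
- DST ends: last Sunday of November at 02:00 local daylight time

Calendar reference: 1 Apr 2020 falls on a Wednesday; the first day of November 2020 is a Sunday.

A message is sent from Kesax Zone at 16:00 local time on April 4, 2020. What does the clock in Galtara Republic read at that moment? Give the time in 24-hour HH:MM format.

1 April 2020 is a Wednesday, so the first Sunday is April 5.
1 November 2020 is a Sunday, so Sundays fall on 1, 8, 15, 22, 29; the last is November 29.
Daylight saving runs 5 April – 29 November; April 4, 2020 is outside that window, so Kesax Zone is on standard time at UTC+06:00.
16:00 Kesax Zone − 6h = 10:00 UTC.
1 April 2020 is a Wednesday, so the first Sunday is April 5.
1 November 2020 is a Sunday, so Sundays fall on 1, 8, 15, 22, 29; the last is November 29.
At the standard offset (UTC+04:00), 10:00 UTC + 4h = 14:00 Galtara Republic standard time.
The standard-time date in Galtara Republic, April 4, 2020, is outside the daylight-saving period (5 April – 29 November), so Galtara Republic is on standard time, UTC+04:00.
10:00 UTC + 4h = 14:00 Galtara Republic.

14:00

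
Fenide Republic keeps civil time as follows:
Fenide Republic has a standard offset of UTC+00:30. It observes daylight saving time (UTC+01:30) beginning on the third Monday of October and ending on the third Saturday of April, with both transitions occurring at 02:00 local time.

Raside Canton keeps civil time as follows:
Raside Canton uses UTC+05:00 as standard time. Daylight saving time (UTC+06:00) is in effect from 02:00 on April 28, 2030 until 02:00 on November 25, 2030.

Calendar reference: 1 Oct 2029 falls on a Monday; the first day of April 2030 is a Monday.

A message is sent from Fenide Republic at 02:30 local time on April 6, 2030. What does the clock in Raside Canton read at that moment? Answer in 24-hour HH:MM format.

1 October 2029 is a Monday, so the first Monday is October 1 and the third is October 15.
1 April 2030 is a Monday, so the first Saturday is April 6 and the third is April 20.
April 6, 2030 lies within the daylight-saving period (15 October 2029 – 20 April 2030), so Fenide Republic is on daylight time, UTC+01:30.
02:30 Fenide Republic − 1h30m = 01:00 UTC.
At the standard offset (UTC+05:00), 01:00 UTC + 5h = 06:00 Raside Canton standard time.
Daylight saving runs 28 April – 25 November; the standard-time date in Raside Canton, April 6, 2030, is outside that window, so Raside Canton is on standard time at UTC+05:00.
01:00 UTC + 5h = 06:00 Raside Canton.

06:00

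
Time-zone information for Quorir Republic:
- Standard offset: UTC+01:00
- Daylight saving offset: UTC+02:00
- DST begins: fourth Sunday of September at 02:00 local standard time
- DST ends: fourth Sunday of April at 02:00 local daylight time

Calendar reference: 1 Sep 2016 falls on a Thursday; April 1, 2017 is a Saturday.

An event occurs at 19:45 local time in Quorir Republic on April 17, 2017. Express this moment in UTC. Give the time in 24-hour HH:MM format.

17:45

1 September 2016 is a Thursday, so the first Sunday is September 4 and the fourth is September 25.
1 April 2017 is a Saturday, so the first Sunday is April 2 and the fourth is April 23.
April 17, 2017 lies within the daylight-saving period (25 September 2016 – 23 April 2017), so Quorir Republic is on daylight time, UTC+02:00.
19:45 local − 2h = 17:45 UTC.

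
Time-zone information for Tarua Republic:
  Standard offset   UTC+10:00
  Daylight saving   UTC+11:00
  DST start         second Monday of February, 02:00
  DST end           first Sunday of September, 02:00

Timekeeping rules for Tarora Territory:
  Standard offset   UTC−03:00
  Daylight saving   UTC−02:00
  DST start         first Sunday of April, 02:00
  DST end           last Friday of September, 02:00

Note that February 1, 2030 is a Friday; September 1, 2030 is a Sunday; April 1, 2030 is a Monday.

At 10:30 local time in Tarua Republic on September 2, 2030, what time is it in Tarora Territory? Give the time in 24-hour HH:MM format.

22:30

1 February 2030 is a Friday, so the first Monday is February 4 and the second is February 11.
1 September 2030 is a Sunday, so the first Sunday is September 1.
September 2, 2030 is outside the daylight-saving period (11 February – 1 September), so Tarua Republic is on standard time, UTC+10:00.
10:30 Tarua Republic − 10h = 00:30 UTC.
1 April 2030 is a Monday, so the first Sunday is April 7.
1 September 2030 is a Sunday, so Fridays fall on 6, 13, 20, 27; the last is September 27.
At the standard offset (UTC−03:00), 00:30 UTC − 3h = 21:30 Tarora Territory standard time (rolling into the previous day, 1 September 2030).
The standard-time date in Tarora Territory, September 1, 2030, lies within the daylight-saving period (7 April – 27 September), so Tarora Territory is on daylight time, UTC−02:00.
00:30 UTC − 2h = 22:30 Tarora Territory (rolling into the previous day, 1 September 2030).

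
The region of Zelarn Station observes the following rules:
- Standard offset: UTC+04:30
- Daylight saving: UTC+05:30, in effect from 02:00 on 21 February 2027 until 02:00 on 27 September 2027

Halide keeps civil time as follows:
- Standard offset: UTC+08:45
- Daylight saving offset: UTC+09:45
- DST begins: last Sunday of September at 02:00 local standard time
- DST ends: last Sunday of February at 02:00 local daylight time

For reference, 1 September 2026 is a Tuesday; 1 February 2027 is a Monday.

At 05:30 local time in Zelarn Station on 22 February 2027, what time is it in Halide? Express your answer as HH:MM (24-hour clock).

22 February 2027 falls between 21 February and 27 September, so daylight saving is in effect and Zelarn Station is at UTC+05:30.
05:30 Zelarn Station − 5h30m = 00:00 UTC.
1 September 2026 is a Tuesday, so Sundays fall on 6, 13, 20, 27; the last is September 27.
1 February 2027 is a Monday, so Sundays fall on 7, 14, 21, 28; the last is February 28.
At the standard offset (UTC+08:45), 00:00 UTC + 8h45m = 08:45 Halide standard time.
The standard-time date in Halide, 22 February 2027, lies within the daylight-saving period (27 September 2026 – 28 February 2027), so Halide is on daylight time, UTC+09:45.
00:00 UTC + 9h45m = 09:45 Halide.

09:45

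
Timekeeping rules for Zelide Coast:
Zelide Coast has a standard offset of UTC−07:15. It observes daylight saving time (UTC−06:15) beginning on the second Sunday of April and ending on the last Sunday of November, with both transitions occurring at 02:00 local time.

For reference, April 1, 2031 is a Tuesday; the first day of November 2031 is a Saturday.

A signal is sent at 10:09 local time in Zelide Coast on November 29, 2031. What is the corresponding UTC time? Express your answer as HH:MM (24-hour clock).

16:24

1 April 2031 is a Tuesday, so the first Sunday is April 6 and the second is April 13.
1 November 2031 is a Saturday, so Sundays fall on 2, 9, 16, 23, 30; the last is November 30.
November 29, 2031 lies within the daylight-saving period (13 April – 30 November), so Zelide Coast is on daylight time, UTC−06:15.
10:09 local + 6h15m = 16:24 UTC.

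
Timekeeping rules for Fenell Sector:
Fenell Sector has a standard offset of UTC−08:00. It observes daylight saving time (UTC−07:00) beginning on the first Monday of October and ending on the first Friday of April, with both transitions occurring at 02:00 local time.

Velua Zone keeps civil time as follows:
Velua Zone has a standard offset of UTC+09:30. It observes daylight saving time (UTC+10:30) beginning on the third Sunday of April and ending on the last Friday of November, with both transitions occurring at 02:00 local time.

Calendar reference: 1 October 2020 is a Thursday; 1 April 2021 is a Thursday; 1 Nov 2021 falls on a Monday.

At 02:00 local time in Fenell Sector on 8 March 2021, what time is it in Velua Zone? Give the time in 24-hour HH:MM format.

1 October 2020 is a Thursday, so the first Monday is October 5.
1 April 2021 is a Thursday, so the first Friday is April 2.
8 March 2021 lies within the daylight-saving period (5 October 2020 – 2 April 2021), so Fenell Sector is on daylight time, UTC−07:00.
02:00 Fenell Sector + 7h = 09:00 UTC.
1 April 2021 is a Thursday, so the first Sunday is April 4 and the third is April 18.
1 November 2021 is a Monday, so Fridays fall on 5, 12, 19, 26; the last is November 26.
At the standard offset (UTC+09:30), 09:00 UTC + 9h30m = 18:30 Velua Zone standard time.
Daylight saving runs 18 April – 26 November; the standard-time date in Velua Zone, 8 March 2021, is outside that window, so Velua Zone is on standard time at UTC+09:30.
09:00 UTC + 9h30m = 18:30 Velua Zone.

18:30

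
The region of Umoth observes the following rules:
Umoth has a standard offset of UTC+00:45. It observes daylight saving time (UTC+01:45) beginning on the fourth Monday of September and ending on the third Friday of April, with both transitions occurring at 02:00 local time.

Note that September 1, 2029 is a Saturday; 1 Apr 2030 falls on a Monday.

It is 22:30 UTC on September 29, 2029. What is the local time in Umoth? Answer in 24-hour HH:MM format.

00:15

1 September 2029 is a Saturday, so the first Monday is September 3 and the fourth is September 24.
1 April 2030 is a Monday, so the first Friday is April 5 and the third is April 19.
At the standard offset (UTC+00:45), 22:30 UTC + 0h45m = 23:15 Umoth standard time.
The standard-time date in Umoth, September 29, 2029, falls between 24 September 2029 and 19 April 2030, so daylight saving is in effect and Umoth is at UTC+01:45.
22:30 UTC + 1h45m = 00:15 local (rolling into the next day, 30 September 2029).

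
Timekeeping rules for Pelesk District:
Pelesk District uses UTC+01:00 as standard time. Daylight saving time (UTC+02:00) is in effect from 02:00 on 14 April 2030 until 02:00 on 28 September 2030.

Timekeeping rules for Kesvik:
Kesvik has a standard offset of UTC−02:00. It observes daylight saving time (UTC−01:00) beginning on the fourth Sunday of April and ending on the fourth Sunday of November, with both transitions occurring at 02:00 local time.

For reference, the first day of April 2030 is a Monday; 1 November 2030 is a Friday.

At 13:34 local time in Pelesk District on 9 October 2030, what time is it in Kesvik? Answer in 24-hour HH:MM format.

Daylight saving runs 14 April – 28 September; 9 October 2030 is outside that window, so Pelesk District is on standard time at UTC+01:00.
13:34 Pelesk District − 1h = 12:34 UTC.
1 April 2030 is a Monday, so the first Sunday is April 7 and the fourth is April 28.
1 November 2030 is a Friday, so the first Sunday is November 3 and the fourth is November 24.
At the standard offset (UTC−02:00), 12:34 UTC − 2h = 10:34 Kesvik standard time.
The standard-time date in Kesvik, 9 October 2030, falls between 28 April and 24 November, so daylight saving is in effect and Kesvik is at UTC−01:00.
12:34 UTC − 1h = 11:34 Kesvik.

11:34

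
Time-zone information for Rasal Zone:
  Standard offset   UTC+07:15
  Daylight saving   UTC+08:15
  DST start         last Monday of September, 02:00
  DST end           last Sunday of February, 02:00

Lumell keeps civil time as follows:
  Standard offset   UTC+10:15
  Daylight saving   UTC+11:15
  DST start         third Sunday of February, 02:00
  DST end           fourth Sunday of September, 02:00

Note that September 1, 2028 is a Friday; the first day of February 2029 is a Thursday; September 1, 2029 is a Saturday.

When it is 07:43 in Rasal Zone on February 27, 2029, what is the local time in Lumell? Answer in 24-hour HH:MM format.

11:43

1 September 2028 is a Friday, so Mondays fall on 4, 11, 18, 25; the last is September 25.
1 February 2029 is a Thursday, so Sundays fall on 4, 11, 18, 25; the last is February 25.
February 27, 2029 does not fall between 25 September 2028 and 25 February 2029, so daylight saving is not in effect and Rasal Zone is at UTC+07:15.
07:43 Rasal Zone − 7h15m = 00:28 UTC.
1 February 2029 is a Thursday, so the first Sunday is February 4 and the third is February 18.
1 September 2029 is a Saturday, so the first Sunday is September 2 and the fourth is September 23.
At the standard offset (UTC+10:15), 00:28 UTC + 10h15m = 10:43 Lumell standard time.
Daylight saving runs 18 February – 23 September; the standard-time date in Lumell, February 27, 2029, is inside that window, so Lumell is at UTC+11:15.
00:28 UTC + 11h15m = 11:43 Lumell.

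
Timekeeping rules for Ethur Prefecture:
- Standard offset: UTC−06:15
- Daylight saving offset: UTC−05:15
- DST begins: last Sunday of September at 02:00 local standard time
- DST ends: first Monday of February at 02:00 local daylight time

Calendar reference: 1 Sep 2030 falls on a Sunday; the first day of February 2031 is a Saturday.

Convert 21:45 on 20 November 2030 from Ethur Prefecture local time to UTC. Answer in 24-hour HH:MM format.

1 September 2030 is a Sunday, so Sundays fall on 1, 8, 15, 22, 29; the last is September 29.
1 February 2031 is a Saturday, so the first Monday is February 3.
20 November 2030 falls between 29 September 2030 and 3 February 2031, so daylight saving is in effect and Ethur Prefecture is at UTC−05:15.
21:45 local + 5h15m = 03:00 UTC (rolling into the next day, 21 November 2030).

03:00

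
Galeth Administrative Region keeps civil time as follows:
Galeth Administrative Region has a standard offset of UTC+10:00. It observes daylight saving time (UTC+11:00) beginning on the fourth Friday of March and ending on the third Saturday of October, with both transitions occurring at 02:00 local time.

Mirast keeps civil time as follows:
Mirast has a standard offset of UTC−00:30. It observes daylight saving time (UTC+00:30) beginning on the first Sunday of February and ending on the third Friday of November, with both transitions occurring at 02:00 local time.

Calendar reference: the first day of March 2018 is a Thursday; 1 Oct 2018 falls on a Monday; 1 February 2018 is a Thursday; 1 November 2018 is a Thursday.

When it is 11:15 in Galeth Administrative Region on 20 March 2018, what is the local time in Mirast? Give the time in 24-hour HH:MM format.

01:45

1 March 2018 is a Thursday, so the first Friday is March 2 and the fourth is March 23.
1 October 2018 is a Monday, so the first Saturday is October 6 and the third is October 20.
20 March 2018 does not fall between 23 March and 20 October, so daylight saving is not in effect and Galeth Administrative Region is at UTC+10:00.
11:15 Galeth Administrative Region − 10h = 01:15 UTC.
1 February 2018 is a Thursday, so the first Sunday is February 4.
1 November 2018 is a Thursday, so the first Friday is November 2 and the third is November 16.
At the standard offset (UTC−00:30), 01:15 UTC − 0h30m = 00:45 Mirast standard time.
The standard-time date in Mirast, 20 March 2018, falls between 4 February and 16 November, so daylight saving is in effect and Mirast is at UTC+00:30.
01:15 UTC + 0h30m = 01:45 Mirast.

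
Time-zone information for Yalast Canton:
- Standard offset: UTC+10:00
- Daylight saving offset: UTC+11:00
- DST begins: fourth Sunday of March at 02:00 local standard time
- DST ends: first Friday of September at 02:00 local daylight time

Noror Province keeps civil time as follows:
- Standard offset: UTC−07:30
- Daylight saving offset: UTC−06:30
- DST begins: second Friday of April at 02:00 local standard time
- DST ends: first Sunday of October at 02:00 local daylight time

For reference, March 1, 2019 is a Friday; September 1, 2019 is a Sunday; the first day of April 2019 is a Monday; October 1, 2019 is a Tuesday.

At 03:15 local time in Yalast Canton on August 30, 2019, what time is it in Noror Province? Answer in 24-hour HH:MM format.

1 March 2019 is a Friday, so the first Sunday is March 3 and the fourth is March 24.
1 September 2019 is a Sunday, so the first Friday is September 6.
Daylight saving runs 24 March – 6 September; August 30, 2019 is inside that window, so Yalast Canton is at UTC+11:00.
03:15 Yalast Canton − 11h = 16:15 UTC (rolling into the previous day, 29 August 2019).
1 April 2019 is a Monday, so the first Friday is April 5 and the second is April 12.
1 October 2019 is a Tuesday, so the first Sunday is October 6.
At the standard offset (UTC−07:30), 16:15 UTC − 7h30m = 08:45 Noror Province standard time.
The standard-time date in Noror Province, August 29, 2019, lies within the daylight-saving period (12 April – 6 October), so Noror Province is on daylight time, UTC−06:30.
16:15 UTC − 6h30m = 09:45 Noror Province.

09:45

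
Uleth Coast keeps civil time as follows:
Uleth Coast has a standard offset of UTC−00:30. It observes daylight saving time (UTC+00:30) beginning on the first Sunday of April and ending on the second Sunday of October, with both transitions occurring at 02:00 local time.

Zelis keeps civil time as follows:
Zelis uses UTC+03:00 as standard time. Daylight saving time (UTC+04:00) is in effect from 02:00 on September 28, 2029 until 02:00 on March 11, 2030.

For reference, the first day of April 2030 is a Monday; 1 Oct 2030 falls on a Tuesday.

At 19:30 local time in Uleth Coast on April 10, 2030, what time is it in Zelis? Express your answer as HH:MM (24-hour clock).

22:00

1 April 2030 is a Monday, so the first Sunday is April 7.
1 October 2030 is a Tuesday, so the first Sunday is October 6 and the second is October 13.
April 10, 2030 falls between 7 April and 13 October, so daylight saving is in effect and Uleth Coast is at UTC+00:30.
19:30 Uleth Coast − 0h30m = 19:00 UTC.
At the standard offset (UTC+03:00), 19:00 UTC + 3h = 22:00 Zelis standard time.
The standard-time date in Zelis, April 10, 2030, is outside the daylight-saving period (28 September 2029 – 11 March 2030), so Zelis is on standard time, UTC+03:00.
19:00 UTC + 3h = 22:00 Zelis.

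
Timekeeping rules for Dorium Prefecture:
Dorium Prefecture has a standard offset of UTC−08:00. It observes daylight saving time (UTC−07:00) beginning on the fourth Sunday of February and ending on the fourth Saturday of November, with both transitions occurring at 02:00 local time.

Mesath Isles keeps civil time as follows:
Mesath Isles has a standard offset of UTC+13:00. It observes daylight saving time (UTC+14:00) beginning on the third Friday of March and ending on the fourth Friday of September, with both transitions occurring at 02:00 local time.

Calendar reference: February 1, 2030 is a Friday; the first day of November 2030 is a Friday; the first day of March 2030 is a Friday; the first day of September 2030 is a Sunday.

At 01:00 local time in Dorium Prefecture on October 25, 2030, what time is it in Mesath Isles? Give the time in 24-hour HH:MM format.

1 February 2030 is a Friday, so the first Sunday is February 3 and the fourth is February 24.
1 November 2030 is a Friday, so the first Saturday is November 2 and the fourth is November 23.
October 25, 2030 falls between 24 February and 23 November, so daylight saving is in effect and Dorium Prefecture is at UTC−07:00.
01:00 Dorium Prefecture + 7h = 08:00 UTC.
1 March 2030 is a Friday, so the first Friday is March 1 and the third is March 15.
1 September 2030 is a Sunday, so the first Friday is September 6 and the fourth is September 27.
At the standard offset (UTC+13:00), 08:00 UTC + 13h = 21:00 Mesath Isles standard time.
Daylight saving runs 15 March – 27 September; the standard-time date in Mesath Isles, October 25, 2030, is outside that window, so Mesath Isles is on standard time at UTC+13:00.
08:00 UTC + 13h = 21:00 Mesath Isles.

21:00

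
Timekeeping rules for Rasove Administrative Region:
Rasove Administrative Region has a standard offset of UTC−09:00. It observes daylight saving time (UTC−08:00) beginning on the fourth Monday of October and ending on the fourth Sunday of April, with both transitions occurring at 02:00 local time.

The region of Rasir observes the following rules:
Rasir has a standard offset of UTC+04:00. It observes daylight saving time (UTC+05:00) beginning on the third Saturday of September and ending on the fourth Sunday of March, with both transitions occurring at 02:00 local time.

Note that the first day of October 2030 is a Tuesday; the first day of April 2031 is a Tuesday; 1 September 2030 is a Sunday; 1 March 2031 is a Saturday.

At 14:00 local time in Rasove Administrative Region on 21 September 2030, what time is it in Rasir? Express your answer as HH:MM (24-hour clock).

1 October 2030 is a Tuesday, so the first Monday is October 7 and the fourth is October 28.
1 April 2031 is a Tuesday, so the first Sunday is April 6 and the fourth is April 27.
21 September 2030 is outside the daylight-saving period (28 October 2030 – 27 April 2031), so Rasove Administrative Region is on standard time, UTC−09:00.
14:00 Rasove Administrative Region + 9h = 23:00 UTC.
1 September 2030 is a Sunday, so the first Saturday is September 7 and the third is September 21.
1 March 2031 is a Saturday, so the first Sunday is March 2 and the fourth is March 23.
At the standard offset (UTC+04:00), 23:00 UTC + 4h = 03:00 Rasir standard time (rolling into the next day, 22 September 2030).
The standard-time date in Rasir, 22 September 2030, falls between 21 September 2030 and 23 March 2031, so daylight saving is in effect and Rasir is at UTC+05:00.
23:00 UTC + 5h = 04:00 Rasir (rolling into the next day, 22 September 2030).

04:00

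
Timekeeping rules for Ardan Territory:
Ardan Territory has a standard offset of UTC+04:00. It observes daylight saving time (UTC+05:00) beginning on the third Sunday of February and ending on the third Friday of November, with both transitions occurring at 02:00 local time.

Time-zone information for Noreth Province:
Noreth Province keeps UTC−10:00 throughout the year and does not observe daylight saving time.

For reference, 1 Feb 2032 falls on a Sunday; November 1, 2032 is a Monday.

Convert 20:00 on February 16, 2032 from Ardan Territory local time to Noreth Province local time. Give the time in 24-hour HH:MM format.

05:00

1 February 2032 is a Sunday, so the first Sunday is February 1 and the third is February 15.
1 November 2032 is a Monday, so the first Friday is November 5 and the third is November 19.
February 16, 2032 lies within the daylight-saving period (15 February – 19 November), so Ardan Territory is on daylight time, UTC+05:00.
20:00 Ardan Territory − 5h = 15:00 UTC.
Noreth Province has no daylight saving, so its offset is UTC−10:00 year-round.
15:00 UTC − 10h = 05:00 Noreth Province.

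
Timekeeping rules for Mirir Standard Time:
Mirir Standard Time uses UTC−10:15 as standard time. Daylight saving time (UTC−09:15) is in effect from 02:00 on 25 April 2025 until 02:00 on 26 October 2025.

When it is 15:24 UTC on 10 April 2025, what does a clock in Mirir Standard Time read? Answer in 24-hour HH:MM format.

05:09

At the standard offset (UTC−10:15), 15:24 UTC − 10h15m = 05:09 Mirir Standard Time standard time.
Daylight saving runs 25 April – 26 October; the standard-time date in Mirir Standard Time, 10 April 2025, is outside that window, so Mirir Standard Time is on standard time at UTC−10:15.
15:24 UTC − 10h15m = 05:09 local.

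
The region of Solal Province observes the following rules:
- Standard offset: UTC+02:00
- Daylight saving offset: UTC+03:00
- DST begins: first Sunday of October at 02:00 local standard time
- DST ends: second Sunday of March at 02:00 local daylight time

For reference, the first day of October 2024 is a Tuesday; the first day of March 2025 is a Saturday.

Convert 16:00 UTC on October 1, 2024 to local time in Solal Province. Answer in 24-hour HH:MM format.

1 October 2024 is a Tuesday, so the first Sunday is October 6.
1 March 2025 is a Saturday, so the first Sunday is March 2 and the second is March 9.
At the standard offset (UTC+02:00), 16:00 UTC + 2h = 18:00 Solal Province standard time.
The standard-time date in Solal Province, October 1, 2024, is outside the daylight-saving period (6 October 2024 – 9 March 2025), so Solal Province is on standard time, UTC+02:00.
16:00 UTC + 2h = 18:00 local.

18:00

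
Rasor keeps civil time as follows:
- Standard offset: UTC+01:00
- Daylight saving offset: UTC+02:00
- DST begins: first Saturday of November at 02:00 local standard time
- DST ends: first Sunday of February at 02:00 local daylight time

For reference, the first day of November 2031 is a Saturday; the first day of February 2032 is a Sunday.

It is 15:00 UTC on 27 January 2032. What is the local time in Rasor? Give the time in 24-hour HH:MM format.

17:00

1 November 2031 is a Saturday, so the first Saturday is November 1.
1 February 2032 is a Sunday, so the first Sunday is February 1.
At the standard offset (UTC+01:00), 15:00 UTC + 1h = 16:00 Rasor standard time.
The standard-time date in Rasor, 27 January 2032, falls between 1 November 2031 and 1 February 2032, so daylight saving is in effect and Rasor is at UTC+02:00.
15:00 UTC + 2h = 17:00 local.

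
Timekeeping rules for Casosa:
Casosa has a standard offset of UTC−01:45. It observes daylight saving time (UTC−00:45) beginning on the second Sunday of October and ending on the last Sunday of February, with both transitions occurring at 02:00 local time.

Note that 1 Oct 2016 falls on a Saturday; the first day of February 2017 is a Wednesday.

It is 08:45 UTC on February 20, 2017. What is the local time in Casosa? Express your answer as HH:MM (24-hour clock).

1 October 2016 is a Saturday, so the first Sunday is October 2 and the second is October 9.
1 February 2017 is a Wednesday, so Sundays fall on 5, 12, 19, 26; the last is February 26.
At the standard offset (UTC−01:45), 08:45 UTC − 1h45m = 07:00 Casosa standard time.
The standard-time date in Casosa, February 20, 2017, falls between 9 October 2016 and 26 February 2017, so daylight saving is in effect and Casosa is at UTC−00:45.
08:45 UTC − 0h45m = 08:00 local.

08:00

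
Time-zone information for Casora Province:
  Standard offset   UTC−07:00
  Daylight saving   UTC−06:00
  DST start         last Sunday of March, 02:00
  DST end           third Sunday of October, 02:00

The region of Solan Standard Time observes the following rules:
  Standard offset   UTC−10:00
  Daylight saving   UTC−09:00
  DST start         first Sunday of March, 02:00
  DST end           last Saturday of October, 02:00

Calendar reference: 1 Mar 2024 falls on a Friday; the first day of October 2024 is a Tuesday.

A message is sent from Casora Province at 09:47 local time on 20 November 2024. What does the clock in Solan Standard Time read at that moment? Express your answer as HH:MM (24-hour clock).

1 March 2024 is a Friday, so Sundays fall on 3, 10, 17, 24, 31; the last is March 31.
1 October 2024 is a Tuesday, so the first Sunday is October 6 and the third is October 20.
20 November 2024 is outside the daylight-saving period (31 March – 20 October), so Casora Province is on standard time, UTC−07:00.
09:47 Casora Province + 7h = 16:47 UTC.
1 March 2024 is a Friday, so the first Sunday is March 3.
1 October 2024 is a Tuesday, so Saturdays fall on 5, 12, 19, 26; the last is October 26.
At the standard offset (UTC−10:00), 16:47 UTC − 10h = 06:47 Solan Standard Time standard time.
Daylight saving runs 3 March – 26 October; the standard-time date in Solan Standard Time, 20 November 2024, is outside that window, so Solan Standard Time is on standard time at UTC−10:00.
16:47 UTC − 10h = 06:47 Solan Standard Time.

06:47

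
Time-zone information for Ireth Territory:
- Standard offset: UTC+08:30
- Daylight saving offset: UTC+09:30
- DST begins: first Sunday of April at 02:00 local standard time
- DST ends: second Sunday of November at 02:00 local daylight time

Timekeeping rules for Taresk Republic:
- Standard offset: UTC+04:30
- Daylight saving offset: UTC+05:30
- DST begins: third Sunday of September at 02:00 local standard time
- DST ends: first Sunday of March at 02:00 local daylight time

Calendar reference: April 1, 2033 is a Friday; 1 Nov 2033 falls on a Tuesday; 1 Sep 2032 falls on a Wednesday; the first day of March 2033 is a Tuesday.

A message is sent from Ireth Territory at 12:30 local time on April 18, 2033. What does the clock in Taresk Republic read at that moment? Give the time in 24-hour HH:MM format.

1 April 2033 is a Friday, so the first Sunday is April 3.
1 November 2033 is a Tuesday, so the first Sunday is November 6 and the second is November 13.
Daylight saving runs 3 April – 13 November; April 18, 2033 is inside that window, so Ireth Territory is at UTC+09:30.
12:30 Ireth Territory − 9h30m = 03:00 UTC.
1 September 2032 is a Wednesday, so the first Sunday is September 5 and the third is September 19.
1 March 2033 is a Tuesday, so the first Sunday is March 6.
At the standard offset (UTC+04:30), 03:00 UTC + 4h30m = 07:30 Taresk Republic standard time.
The standard-time date in Taresk Republic, April 18, 2033, does not fall between 19 September 2032 and 6 March 2033, so daylight saving is not in effect and Taresk Republic is at UTC+04:30.
03:00 UTC + 4h30m = 07:30 Taresk Republic.

07:30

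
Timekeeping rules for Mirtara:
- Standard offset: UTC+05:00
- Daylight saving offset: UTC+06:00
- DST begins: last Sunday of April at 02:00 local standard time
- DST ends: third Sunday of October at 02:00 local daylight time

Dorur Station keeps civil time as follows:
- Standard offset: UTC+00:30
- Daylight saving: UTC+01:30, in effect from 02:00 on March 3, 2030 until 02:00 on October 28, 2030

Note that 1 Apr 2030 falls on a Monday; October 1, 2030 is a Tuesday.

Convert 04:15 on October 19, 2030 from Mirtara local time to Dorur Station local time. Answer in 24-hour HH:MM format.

23:45

1 April 2030 is a Monday, so Sundays fall on 7, 14, 21, 28; the last is April 28.
1 October 2030 is a Tuesday, so the first Sunday is October 6 and the third is October 20.
Daylight saving runs 28 April – 20 October; October 19, 2030 is inside that window, so Mirtara is at UTC+06:00.
04:15 Mirtara − 6h = 22:15 UTC (rolling into the previous day, 18 October 2030).
At the standard offset (UTC+00:30), 22:15 UTC + 0h30m = 22:45 Dorur Station standard time.
The standard-time date in Dorur Station, October 18, 2030, lies within the daylight-saving period (3 March – 28 October), so Dorur Station is on daylight time, UTC+01:30.
22:15 UTC + 1h30m = 23:45 Dorur Station.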